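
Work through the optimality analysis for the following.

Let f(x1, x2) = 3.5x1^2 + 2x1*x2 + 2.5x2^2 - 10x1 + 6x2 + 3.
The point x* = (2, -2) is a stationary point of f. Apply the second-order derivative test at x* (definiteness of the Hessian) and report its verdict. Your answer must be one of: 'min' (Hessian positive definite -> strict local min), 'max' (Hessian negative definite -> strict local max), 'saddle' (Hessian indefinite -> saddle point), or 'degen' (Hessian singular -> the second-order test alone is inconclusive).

Compute the Hessian H = grad^2 f:
  H = [[7, 2], [2, 5]]
Verify stationarity: grad f(x*) = H x* + g = (0, 0).
Eigenvalues of H: 3.7639, 8.2361.
Both eigenvalues > 0, so H is positive definite -> x* is a strict local min.

min


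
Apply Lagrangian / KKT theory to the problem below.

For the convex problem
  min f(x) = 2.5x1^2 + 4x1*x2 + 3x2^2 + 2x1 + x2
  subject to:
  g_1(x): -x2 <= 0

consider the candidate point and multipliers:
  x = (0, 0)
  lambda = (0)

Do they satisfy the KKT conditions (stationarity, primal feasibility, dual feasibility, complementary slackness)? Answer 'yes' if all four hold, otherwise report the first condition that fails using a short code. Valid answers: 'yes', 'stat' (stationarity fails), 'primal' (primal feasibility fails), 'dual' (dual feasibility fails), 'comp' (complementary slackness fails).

Gradient of f: grad f(x) = Q x + c = (2, 1)
Constraint values g_i(x) = a_i^T x - b_i:
  g_1((0, 0)) = 0
Stationarity residual: grad f(x) + sum_i lambda_i a_i = (2, 1)
  -> stationarity FAILS
Primal feasibility (all g_i <= 0): OK
Dual feasibility (all lambda_i >= 0): OK
Complementary slackness (lambda_i * g_i(x) = 0 for all i): OK

Verdict: the first failing condition is stationarity -> stat.

stat


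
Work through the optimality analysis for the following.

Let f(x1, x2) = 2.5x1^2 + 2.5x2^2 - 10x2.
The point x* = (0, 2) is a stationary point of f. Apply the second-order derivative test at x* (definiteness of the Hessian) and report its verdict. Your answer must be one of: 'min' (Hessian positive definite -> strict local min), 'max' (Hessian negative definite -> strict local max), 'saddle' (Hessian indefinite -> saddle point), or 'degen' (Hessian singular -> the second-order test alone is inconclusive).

Compute the Hessian H = grad^2 f:
  H = [[5, 0], [0, 5]]
Verify stationarity: grad f(x*) = H x* + g = (0, 0).
Eigenvalues of H: 5, 5.
Both eigenvalues > 0, so H is positive definite -> x* is a strict local min.

min


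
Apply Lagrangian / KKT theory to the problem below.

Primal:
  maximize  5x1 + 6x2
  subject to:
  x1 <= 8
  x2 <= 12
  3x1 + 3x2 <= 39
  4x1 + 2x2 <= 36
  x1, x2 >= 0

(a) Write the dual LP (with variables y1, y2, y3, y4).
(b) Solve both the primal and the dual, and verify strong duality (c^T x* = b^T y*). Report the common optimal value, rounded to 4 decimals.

The standard primal-dual pair for 'max c^T x s.t. A x <= b, x >= 0' is:
  Dual:  min b^T y  s.t.  A^T y >= c,  y >= 0.

So the dual LP is:
  minimize  8y1 + 12y2 + 39y3 + 36y4
  subject to:
    y1 + 3y3 + 4y4 >= 5
    y2 + 3y3 + 2y4 >= 6
    y1, y2, y3, y4 >= 0

Solving the primal: x* = (1, 12).
  primal value c^T x* = 77.
Solving the dual: y* = (0, 1, 1.6667, 0).
  dual value b^T y* = 77.
Strong duality: c^T x* = b^T y*. Confirmed.

77


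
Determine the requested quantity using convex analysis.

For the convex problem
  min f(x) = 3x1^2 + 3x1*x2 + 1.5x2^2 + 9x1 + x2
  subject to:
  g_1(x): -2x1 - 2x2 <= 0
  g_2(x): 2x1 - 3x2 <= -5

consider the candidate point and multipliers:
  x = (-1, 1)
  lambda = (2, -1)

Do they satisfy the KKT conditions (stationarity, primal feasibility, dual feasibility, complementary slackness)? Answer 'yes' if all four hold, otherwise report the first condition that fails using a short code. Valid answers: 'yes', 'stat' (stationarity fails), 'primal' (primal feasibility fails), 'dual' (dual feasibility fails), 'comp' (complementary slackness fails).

Gradient of f: grad f(x) = Q x + c = (6, 1)
Constraint values g_i(x) = a_i^T x - b_i:
  g_1((-1, 1)) = 0
  g_2((-1, 1)) = 0
Stationarity residual: grad f(x) + sum_i lambda_i a_i = (0, 0)
  -> stationarity OK
Primal feasibility (all g_i <= 0): OK
Dual feasibility (all lambda_i >= 0): FAILS
Complementary slackness (lambda_i * g_i(x) = 0 for all i): OK

Verdict: the first failing condition is dual_feasibility -> dual.

dual


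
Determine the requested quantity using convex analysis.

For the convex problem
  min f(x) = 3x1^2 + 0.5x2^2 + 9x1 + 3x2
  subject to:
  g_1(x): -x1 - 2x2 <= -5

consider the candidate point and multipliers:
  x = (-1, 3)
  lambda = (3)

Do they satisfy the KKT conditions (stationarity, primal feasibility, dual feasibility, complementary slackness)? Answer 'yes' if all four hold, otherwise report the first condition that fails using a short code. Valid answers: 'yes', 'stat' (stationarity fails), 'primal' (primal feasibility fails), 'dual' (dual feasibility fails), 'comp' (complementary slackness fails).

Gradient of f: grad f(x) = Q x + c = (3, 6)
Constraint values g_i(x) = a_i^T x - b_i:
  g_1((-1, 3)) = 0
Stationarity residual: grad f(x) + sum_i lambda_i a_i = (0, 0)
  -> stationarity OK
Primal feasibility (all g_i <= 0): OK
Dual feasibility (all lambda_i >= 0): OK
Complementary slackness (lambda_i * g_i(x) = 0 for all i): OK

Verdict: yes, KKT holds.

yes


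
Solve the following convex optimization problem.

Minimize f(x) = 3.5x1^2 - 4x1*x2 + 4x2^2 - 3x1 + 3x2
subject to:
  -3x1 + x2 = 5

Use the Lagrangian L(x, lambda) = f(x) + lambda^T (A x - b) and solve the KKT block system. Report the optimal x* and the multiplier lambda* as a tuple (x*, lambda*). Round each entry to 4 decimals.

Form the Lagrangian:
  L(x, lambda) = (1/2) x^T Q x + c^T x + lambda^T (A x - b)
Stationarity (grad_x L = 0): Q x + c + A^T lambda = 0.
Primal feasibility: A x = b.

This gives the KKT block system:
  [ Q   A^T ] [ x     ]   [-c ]
  [ A    0  ] [ lambda ] = [ b ]

Solving the linear system:
  x*      = (-1.9273, -0.7818)
  lambda* = (-4.4545)
  f(x*)   = 12.8545

x* = (-1.9273, -0.7818), lambda* = (-4.4545)


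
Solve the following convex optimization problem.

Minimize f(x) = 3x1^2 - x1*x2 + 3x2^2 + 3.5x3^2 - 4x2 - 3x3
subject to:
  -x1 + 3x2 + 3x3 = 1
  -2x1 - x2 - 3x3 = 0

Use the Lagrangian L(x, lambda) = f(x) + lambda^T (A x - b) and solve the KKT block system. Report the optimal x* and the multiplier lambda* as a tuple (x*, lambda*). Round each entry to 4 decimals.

Form the Lagrangian:
  L(x, lambda) = (1/2) x^T Q x + c^T x + lambda^T (A x - b)
Stationarity (grad_x L = 0): Q x + c + A^T lambda = 0.
Primal feasibility: A x = b.

This gives the KKT block system:
  [ Q   A^T ] [ x     ]   [-c ]
  [ A    0  ] [ lambda ] = [ b ]

Solving the linear system:
  x*      = (-0.1099, 0.3351, -0.0384)
  lambda* = (0.3949, -0.6948)
  f(x*)   = -0.81

x* = (-0.1099, 0.3351, -0.0384), lambda* = (0.3949, -0.6948)


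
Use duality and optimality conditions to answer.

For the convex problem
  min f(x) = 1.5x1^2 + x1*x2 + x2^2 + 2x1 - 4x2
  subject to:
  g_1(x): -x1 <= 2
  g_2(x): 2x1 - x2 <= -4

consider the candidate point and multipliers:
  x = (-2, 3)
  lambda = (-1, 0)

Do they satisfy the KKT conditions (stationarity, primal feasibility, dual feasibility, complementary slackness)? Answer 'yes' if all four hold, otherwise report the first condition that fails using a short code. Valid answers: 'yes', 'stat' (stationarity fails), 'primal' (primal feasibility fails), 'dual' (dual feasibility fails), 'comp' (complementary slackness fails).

Gradient of f: grad f(x) = Q x + c = (-1, 0)
Constraint values g_i(x) = a_i^T x - b_i:
  g_1((-2, 3)) = 0
  g_2((-2, 3)) = -3
Stationarity residual: grad f(x) + sum_i lambda_i a_i = (0, 0)
  -> stationarity OK
Primal feasibility (all g_i <= 0): OK
Dual feasibility (all lambda_i >= 0): FAILS
Complementary slackness (lambda_i * g_i(x) = 0 for all i): OK

Verdict: the first failing condition is dual_feasibility -> dual.

dual


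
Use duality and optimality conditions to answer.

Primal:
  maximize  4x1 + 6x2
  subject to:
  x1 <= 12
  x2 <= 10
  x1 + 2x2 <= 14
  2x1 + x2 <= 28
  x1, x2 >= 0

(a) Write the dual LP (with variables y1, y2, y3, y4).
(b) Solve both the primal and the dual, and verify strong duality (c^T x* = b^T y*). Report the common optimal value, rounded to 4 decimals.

The standard primal-dual pair for 'max c^T x s.t. A x <= b, x >= 0' is:
  Dual:  min b^T y  s.t.  A^T y >= c,  y >= 0.

So the dual LP is:
  minimize  12y1 + 10y2 + 14y3 + 28y4
  subject to:
    y1 + y3 + 2y4 >= 4
    y2 + 2y3 + y4 >= 6
    y1, y2, y3, y4 >= 0

Solving the primal: x* = (12, 1).
  primal value c^T x* = 54.
Solving the dual: y* = (1, 0, 3, 0).
  dual value b^T y* = 54.
Strong duality: c^T x* = b^T y*. Confirmed.

54


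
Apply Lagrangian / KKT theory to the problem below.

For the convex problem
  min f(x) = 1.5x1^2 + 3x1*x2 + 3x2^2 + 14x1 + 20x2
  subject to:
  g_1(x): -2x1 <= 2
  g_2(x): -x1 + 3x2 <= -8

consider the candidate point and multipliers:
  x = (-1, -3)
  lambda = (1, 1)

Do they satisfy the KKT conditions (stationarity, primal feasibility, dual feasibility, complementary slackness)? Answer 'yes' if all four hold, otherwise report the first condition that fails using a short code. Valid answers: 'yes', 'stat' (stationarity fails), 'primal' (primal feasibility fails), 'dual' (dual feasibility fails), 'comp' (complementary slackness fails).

Gradient of f: grad f(x) = Q x + c = (2, -1)
Constraint values g_i(x) = a_i^T x - b_i:
  g_1((-1, -3)) = 0
  g_2((-1, -3)) = 0
Stationarity residual: grad f(x) + sum_i lambda_i a_i = (-1, 2)
  -> stationarity FAILS
Primal feasibility (all g_i <= 0): OK
Dual feasibility (all lambda_i >= 0): OK
Complementary slackness (lambda_i * g_i(x) = 0 for all i): OK

Verdict: the first failing condition is stationarity -> stat.

stat


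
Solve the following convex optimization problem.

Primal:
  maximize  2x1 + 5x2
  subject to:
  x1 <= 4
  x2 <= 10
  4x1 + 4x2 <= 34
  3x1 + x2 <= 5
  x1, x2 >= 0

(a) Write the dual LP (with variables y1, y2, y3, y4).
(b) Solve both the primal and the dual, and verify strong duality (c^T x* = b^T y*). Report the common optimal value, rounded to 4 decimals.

The standard primal-dual pair for 'max c^T x s.t. A x <= b, x >= 0' is:
  Dual:  min b^T y  s.t.  A^T y >= c,  y >= 0.

So the dual LP is:
  minimize  4y1 + 10y2 + 34y3 + 5y4
  subject to:
    y1 + 4y3 + 3y4 >= 2
    y2 + 4y3 + y4 >= 5
    y1, y2, y3, y4 >= 0

Solving the primal: x* = (0, 5).
  primal value c^T x* = 25.
Solving the dual: y* = (0, 0, 0, 5).
  dual value b^T y* = 25.
Strong duality: c^T x* = b^T y*. Confirmed.

25


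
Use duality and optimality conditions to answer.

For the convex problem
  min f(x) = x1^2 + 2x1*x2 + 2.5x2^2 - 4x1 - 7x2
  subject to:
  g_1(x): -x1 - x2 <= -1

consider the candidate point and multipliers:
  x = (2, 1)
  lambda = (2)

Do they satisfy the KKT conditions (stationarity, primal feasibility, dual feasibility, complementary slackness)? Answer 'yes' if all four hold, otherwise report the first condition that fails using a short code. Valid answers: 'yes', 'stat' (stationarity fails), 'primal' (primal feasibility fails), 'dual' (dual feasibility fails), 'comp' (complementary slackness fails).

Gradient of f: grad f(x) = Q x + c = (2, 2)
Constraint values g_i(x) = a_i^T x - b_i:
  g_1((2, 1)) = -2
Stationarity residual: grad f(x) + sum_i lambda_i a_i = (0, 0)
  -> stationarity OK
Primal feasibility (all g_i <= 0): OK
Dual feasibility (all lambda_i >= 0): OK
Complementary slackness (lambda_i * g_i(x) = 0 for all i): FAILS

Verdict: the first failing condition is complementary_slackness -> comp.

comp


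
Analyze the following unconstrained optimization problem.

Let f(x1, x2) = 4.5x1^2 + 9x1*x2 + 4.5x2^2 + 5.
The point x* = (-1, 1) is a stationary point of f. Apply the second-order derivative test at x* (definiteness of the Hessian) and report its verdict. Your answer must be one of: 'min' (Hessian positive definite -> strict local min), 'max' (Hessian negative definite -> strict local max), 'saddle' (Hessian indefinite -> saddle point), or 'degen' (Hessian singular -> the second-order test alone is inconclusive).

Compute the Hessian H = grad^2 f:
  H = [[9, 9], [9, 9]]
Verify stationarity: grad f(x*) = H x* + g = (0, 0).
Eigenvalues of H: 0, 18.
H has a zero eigenvalue (singular; positive semidefinite but not definite), so H is neither positive definite, negative definite, nor indefinite. The second-order test alone is inconclusive -> degen.
(Indeed, f is constant along the null direction of H through x*, so x* is not a strict local extremum.)

degen


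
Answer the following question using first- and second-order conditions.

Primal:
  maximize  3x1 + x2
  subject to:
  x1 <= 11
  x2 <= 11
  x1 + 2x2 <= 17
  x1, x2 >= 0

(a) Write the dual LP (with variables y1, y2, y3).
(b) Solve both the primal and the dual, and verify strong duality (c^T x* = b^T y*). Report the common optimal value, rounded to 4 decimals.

The standard primal-dual pair for 'max c^T x s.t. A x <= b, x >= 0' is:
  Dual:  min b^T y  s.t.  A^T y >= c,  y >= 0.

So the dual LP is:
  minimize  11y1 + 11y2 + 17y3
  subject to:
    y1 + y3 >= 3
    y2 + 2y3 >= 1
    y1, y2, y3 >= 0

Solving the primal: x* = (11, 3).
  primal value c^T x* = 36.
Solving the dual: y* = (2.5, 0, 0.5).
  dual value b^T y* = 36.
Strong duality: c^T x* = b^T y*. Confirmed.

36


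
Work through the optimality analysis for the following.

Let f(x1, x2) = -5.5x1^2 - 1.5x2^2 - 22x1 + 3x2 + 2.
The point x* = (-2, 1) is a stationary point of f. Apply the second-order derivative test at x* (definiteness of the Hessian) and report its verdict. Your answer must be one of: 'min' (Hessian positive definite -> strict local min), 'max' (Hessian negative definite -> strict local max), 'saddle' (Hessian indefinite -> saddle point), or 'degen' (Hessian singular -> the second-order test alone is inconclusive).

Compute the Hessian H = grad^2 f:
  H = [[-11, 0], [0, -3]]
Verify stationarity: grad f(x*) = H x* + g = (0, 0).
Eigenvalues of H: -11, -3.
Both eigenvalues < 0, so H is negative definite -> x* is a strict local max.

max


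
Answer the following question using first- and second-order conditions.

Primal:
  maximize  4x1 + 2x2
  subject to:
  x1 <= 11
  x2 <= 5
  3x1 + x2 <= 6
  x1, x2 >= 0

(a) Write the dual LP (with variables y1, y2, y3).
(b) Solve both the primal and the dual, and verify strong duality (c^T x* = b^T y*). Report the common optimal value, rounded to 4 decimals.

The standard primal-dual pair for 'max c^T x s.t. A x <= b, x >= 0' is:
  Dual:  min b^T y  s.t.  A^T y >= c,  y >= 0.

So the dual LP is:
  minimize  11y1 + 5y2 + 6y3
  subject to:
    y1 + 3y3 >= 4
    y2 + y3 >= 2
    y1, y2, y3 >= 0

Solving the primal: x* = (0.3333, 5).
  primal value c^T x* = 11.3333.
Solving the dual: y* = (0, 0.6667, 1.3333).
  dual value b^T y* = 11.3333.
Strong duality: c^T x* = b^T y*. Confirmed.

11.3333


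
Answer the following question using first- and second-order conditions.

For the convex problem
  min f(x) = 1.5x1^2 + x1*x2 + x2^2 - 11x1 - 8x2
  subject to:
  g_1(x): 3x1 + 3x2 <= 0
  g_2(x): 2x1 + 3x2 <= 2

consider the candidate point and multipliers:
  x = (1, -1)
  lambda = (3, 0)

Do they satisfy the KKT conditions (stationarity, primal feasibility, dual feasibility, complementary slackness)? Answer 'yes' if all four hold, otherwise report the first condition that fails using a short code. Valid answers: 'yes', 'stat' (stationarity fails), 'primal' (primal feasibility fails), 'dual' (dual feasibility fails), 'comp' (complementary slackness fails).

Gradient of f: grad f(x) = Q x + c = (-9, -9)
Constraint values g_i(x) = a_i^T x - b_i:
  g_1((1, -1)) = 0
  g_2((1, -1)) = -3
Stationarity residual: grad f(x) + sum_i lambda_i a_i = (0, 0)
  -> stationarity OK
Primal feasibility (all g_i <= 0): OK
Dual feasibility (all lambda_i >= 0): OK
Complementary slackness (lambda_i * g_i(x) = 0 for all i): OK

Verdict: yes, KKT holds.

yes


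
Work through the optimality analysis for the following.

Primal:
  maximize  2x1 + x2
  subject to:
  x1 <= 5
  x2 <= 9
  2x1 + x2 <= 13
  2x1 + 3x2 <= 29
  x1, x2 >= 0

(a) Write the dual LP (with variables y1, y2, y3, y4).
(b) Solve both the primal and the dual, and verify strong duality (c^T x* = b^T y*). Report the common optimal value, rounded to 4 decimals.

The standard primal-dual pair for 'max c^T x s.t. A x <= b, x >= 0' is:
  Dual:  min b^T y  s.t.  A^T y >= c,  y >= 0.

So the dual LP is:
  minimize  5y1 + 9y2 + 13y3 + 29y4
  subject to:
    y1 + 2y3 + 2y4 >= 2
    y2 + y3 + 3y4 >= 1
    y1, y2, y3, y4 >= 0

Solving the primal: x* = (2.5, 8).
  primal value c^T x* = 13.
Solving the dual: y* = (0, 0, 1, 0).
  dual value b^T y* = 13.
Strong duality: c^T x* = b^T y*. Confirmed.

13


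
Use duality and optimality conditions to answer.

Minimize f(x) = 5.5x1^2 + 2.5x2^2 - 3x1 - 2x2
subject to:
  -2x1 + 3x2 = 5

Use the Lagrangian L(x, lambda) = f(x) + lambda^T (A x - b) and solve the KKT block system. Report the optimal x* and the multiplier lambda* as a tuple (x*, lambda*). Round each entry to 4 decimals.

Form the Lagrangian:
  L(x, lambda) = (1/2) x^T Q x + c^T x + lambda^T (A x - b)
Stationarity (grad_x L = 0): Q x + c + A^T lambda = 0.
Primal feasibility: A x = b.

This gives the KKT block system:
  [ Q   A^T ] [ x     ]   [-c ]
  [ A    0  ] [ lambda ] = [ b ]

Solving the linear system:
  x*      = (-0.0924, 1.605)
  lambda* = (-2.0084)
  f(x*)   = 3.5546

x* = (-0.0924, 1.605), lambda* = (-2.0084)


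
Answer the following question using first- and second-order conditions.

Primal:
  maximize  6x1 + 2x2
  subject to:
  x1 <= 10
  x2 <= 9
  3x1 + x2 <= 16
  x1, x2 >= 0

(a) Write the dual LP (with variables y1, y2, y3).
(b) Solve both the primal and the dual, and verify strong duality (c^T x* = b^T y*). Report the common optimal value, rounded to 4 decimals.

The standard primal-dual pair for 'max c^T x s.t. A x <= b, x >= 0' is:
  Dual:  min b^T y  s.t.  A^T y >= c,  y >= 0.

So the dual LP is:
  minimize  10y1 + 9y2 + 16y3
  subject to:
    y1 + 3y3 >= 6
    y2 + y3 >= 2
    y1, y2, y3 >= 0

Solving the primal: x* = (5.3333, 0).
  primal value c^T x* = 32.
Solving the dual: y* = (0, 0, 2).
  dual value b^T y* = 32.
Strong duality: c^T x* = b^T y*. Confirmed.

32


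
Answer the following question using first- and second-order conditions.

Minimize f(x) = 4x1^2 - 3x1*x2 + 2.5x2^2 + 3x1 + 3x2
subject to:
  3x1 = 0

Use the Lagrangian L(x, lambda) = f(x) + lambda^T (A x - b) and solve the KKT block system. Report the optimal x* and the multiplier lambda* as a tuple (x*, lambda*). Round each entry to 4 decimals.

Form the Lagrangian:
  L(x, lambda) = (1/2) x^T Q x + c^T x + lambda^T (A x - b)
Stationarity (grad_x L = 0): Q x + c + A^T lambda = 0.
Primal feasibility: A x = b.

This gives the KKT block system:
  [ Q   A^T ] [ x     ]   [-c ]
  [ A    0  ] [ lambda ] = [ b ]

Solving the linear system:
  x*      = (0, -0.6)
  lambda* = (-1.6)
  f(x*)   = -0.9

x* = (0, -0.6), lambda* = (-1.6)


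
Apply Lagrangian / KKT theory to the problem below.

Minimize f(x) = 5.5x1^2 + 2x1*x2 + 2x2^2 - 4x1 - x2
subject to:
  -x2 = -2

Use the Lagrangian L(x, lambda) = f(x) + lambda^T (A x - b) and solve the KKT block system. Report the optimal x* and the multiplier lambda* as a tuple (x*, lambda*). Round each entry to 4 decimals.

Form the Lagrangian:
  L(x, lambda) = (1/2) x^T Q x + c^T x + lambda^T (A x - b)
Stationarity (grad_x L = 0): Q x + c + A^T lambda = 0.
Primal feasibility: A x = b.

This gives the KKT block system:
  [ Q   A^T ] [ x     ]   [-c ]
  [ A    0  ] [ lambda ] = [ b ]

Solving the linear system:
  x*      = (0, 2)
  lambda* = (7)
  f(x*)   = 6

x* = (0, 2), lambda* = (7)


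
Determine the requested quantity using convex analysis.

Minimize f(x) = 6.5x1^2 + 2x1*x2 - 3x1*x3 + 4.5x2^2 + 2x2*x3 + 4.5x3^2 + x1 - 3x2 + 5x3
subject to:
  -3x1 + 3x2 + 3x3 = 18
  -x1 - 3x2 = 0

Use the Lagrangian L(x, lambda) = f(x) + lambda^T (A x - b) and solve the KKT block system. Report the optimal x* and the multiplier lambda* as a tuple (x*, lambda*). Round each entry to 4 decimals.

Form the Lagrangian:
  L(x, lambda) = (1/2) x^T Q x + c^T x + lambda^T (A x - b)
Stationarity (grad_x L = 0): Q x + c + A^T lambda = 0.
Primal feasibility: A x = b.

This gives the KKT block system:
  [ Q   A^T ] [ x     ]   [-c ]
  [ A    0  ] [ lambda ] = [ b ]

Solving the linear system:
  x*      = (-3.1059, 1.0353, 1.8588)
  lambda* = (-11.0392, -9.7647)
  f(x*)   = 100.8941

x* = (-3.1059, 1.0353, 1.8588), lambda* = (-11.0392, -9.7647)


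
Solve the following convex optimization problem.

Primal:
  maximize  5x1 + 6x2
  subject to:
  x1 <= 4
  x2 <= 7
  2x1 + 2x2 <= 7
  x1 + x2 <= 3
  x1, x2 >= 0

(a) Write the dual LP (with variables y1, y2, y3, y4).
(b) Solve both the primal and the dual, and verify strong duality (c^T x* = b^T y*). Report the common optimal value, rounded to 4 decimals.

The standard primal-dual pair for 'max c^T x s.t. A x <= b, x >= 0' is:
  Dual:  min b^T y  s.t.  A^T y >= c,  y >= 0.

So the dual LP is:
  minimize  4y1 + 7y2 + 7y3 + 3y4
  subject to:
    y1 + 2y3 + y4 >= 5
    y2 + 2y3 + y4 >= 6
    y1, y2, y3, y4 >= 0

Solving the primal: x* = (0, 3).
  primal value c^T x* = 18.
Solving the dual: y* = (0, 0, 0, 6).
  dual value b^T y* = 18.
Strong duality: c^T x* = b^T y*. Confirmed.

18


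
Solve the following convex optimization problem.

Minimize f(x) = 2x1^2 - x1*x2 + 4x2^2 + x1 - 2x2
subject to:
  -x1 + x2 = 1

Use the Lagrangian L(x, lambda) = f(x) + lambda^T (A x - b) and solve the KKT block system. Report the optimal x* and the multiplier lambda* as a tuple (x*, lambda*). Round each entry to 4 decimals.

Form the Lagrangian:
  L(x, lambda) = (1/2) x^T Q x + c^T x + lambda^T (A x - b)
Stationarity (grad_x L = 0): Q x + c + A^T lambda = 0.
Primal feasibility: A x = b.

This gives the KKT block system:
  [ Q   A^T ] [ x     ]   [-c ]
  [ A    0  ] [ lambda ] = [ b ]

Solving the linear system:
  x*      = (-0.6, 0.4)
  lambda* = (-1.8)
  f(x*)   = 0.2

x* = (-0.6, 0.4), lambda* = (-1.8)


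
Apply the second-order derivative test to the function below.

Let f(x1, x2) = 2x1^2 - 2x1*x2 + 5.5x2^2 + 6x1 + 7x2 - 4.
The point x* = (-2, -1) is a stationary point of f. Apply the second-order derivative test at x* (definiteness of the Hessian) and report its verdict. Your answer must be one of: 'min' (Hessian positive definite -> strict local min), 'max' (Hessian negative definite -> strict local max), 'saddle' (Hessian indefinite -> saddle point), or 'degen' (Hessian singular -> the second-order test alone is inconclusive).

Compute the Hessian H = grad^2 f:
  H = [[4, -2], [-2, 11]]
Verify stationarity: grad f(x*) = H x* + g = (0, 0).
Eigenvalues of H: 3.4689, 11.5311.
Both eigenvalues > 0, so H is positive definite -> x* is a strict local min.

min


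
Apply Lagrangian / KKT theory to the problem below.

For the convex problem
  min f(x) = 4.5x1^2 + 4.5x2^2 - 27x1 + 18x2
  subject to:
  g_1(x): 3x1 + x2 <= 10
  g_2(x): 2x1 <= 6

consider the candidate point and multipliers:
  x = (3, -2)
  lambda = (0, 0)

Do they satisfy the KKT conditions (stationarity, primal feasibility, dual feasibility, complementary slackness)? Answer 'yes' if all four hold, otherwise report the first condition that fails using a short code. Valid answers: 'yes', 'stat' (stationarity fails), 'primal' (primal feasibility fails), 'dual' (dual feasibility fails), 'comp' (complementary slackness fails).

Gradient of f: grad f(x) = Q x + c = (0, 0)
Constraint values g_i(x) = a_i^T x - b_i:
  g_1((3, -2)) = -3
  g_2((3, -2)) = 0
Stationarity residual: grad f(x) + sum_i lambda_i a_i = (0, 0)
  -> stationarity OK
Primal feasibility (all g_i <= 0): OK
Dual feasibility (all lambda_i >= 0): OK
Complementary slackness (lambda_i * g_i(x) = 0 for all i): OK

Verdict: yes, KKT holds.

yes


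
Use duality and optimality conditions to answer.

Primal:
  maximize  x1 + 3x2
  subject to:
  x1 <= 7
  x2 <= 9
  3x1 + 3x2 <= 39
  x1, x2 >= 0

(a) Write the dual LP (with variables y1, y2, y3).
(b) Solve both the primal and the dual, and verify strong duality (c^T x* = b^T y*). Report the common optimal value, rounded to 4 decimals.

The standard primal-dual pair for 'max c^T x s.t. A x <= b, x >= 0' is:
  Dual:  min b^T y  s.t.  A^T y >= c,  y >= 0.

So the dual LP is:
  minimize  7y1 + 9y2 + 39y3
  subject to:
    y1 + 3y3 >= 1
    y2 + 3y3 >= 3
    y1, y2, y3 >= 0

Solving the primal: x* = (4, 9).
  primal value c^T x* = 31.
Solving the dual: y* = (0, 2, 0.3333).
  dual value b^T y* = 31.
Strong duality: c^T x* = b^T y*. Confirmed.

31


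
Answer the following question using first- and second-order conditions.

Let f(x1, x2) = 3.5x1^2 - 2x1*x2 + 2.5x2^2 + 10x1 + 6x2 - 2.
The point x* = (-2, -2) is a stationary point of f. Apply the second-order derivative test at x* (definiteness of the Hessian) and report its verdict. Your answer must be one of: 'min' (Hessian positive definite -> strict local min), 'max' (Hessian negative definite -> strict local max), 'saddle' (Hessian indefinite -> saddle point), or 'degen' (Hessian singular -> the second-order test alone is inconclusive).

Compute the Hessian H = grad^2 f:
  H = [[7, -2], [-2, 5]]
Verify stationarity: grad f(x*) = H x* + g = (0, 0).
Eigenvalues of H: 3.7639, 8.2361.
Both eigenvalues > 0, so H is positive definite -> x* is a strict local min.

min


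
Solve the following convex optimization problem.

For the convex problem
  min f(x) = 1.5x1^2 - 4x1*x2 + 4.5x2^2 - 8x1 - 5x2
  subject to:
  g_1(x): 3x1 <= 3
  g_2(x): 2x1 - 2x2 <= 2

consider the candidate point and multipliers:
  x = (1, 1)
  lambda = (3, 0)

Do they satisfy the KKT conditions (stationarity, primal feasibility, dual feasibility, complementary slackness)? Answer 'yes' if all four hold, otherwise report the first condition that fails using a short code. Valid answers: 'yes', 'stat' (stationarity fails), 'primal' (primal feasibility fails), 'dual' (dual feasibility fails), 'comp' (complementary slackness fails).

Gradient of f: grad f(x) = Q x + c = (-9, 0)
Constraint values g_i(x) = a_i^T x - b_i:
  g_1((1, 1)) = 0
  g_2((1, 1)) = -2
Stationarity residual: grad f(x) + sum_i lambda_i a_i = (0, 0)
  -> stationarity OK
Primal feasibility (all g_i <= 0): OK
Dual feasibility (all lambda_i >= 0): OK
Complementary slackness (lambda_i * g_i(x) = 0 for all i): OK

Verdict: yes, KKT holds.

yes


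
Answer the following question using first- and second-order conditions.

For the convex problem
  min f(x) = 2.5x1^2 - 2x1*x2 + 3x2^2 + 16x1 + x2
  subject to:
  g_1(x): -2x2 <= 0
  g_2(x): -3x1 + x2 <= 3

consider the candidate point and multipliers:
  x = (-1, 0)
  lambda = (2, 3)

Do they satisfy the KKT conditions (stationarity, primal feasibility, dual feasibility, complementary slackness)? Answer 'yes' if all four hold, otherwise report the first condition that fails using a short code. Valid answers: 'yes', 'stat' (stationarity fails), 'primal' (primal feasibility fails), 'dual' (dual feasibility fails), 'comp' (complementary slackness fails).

Gradient of f: grad f(x) = Q x + c = (11, 3)
Constraint values g_i(x) = a_i^T x - b_i:
  g_1((-1, 0)) = 0
  g_2((-1, 0)) = 0
Stationarity residual: grad f(x) + sum_i lambda_i a_i = (2, 2)
  -> stationarity FAILS
Primal feasibility (all g_i <= 0): OK
Dual feasibility (all lambda_i >= 0): OK
Complementary slackness (lambda_i * g_i(x) = 0 for all i): OK

Verdict: the first failing condition is stationarity -> stat.

stat


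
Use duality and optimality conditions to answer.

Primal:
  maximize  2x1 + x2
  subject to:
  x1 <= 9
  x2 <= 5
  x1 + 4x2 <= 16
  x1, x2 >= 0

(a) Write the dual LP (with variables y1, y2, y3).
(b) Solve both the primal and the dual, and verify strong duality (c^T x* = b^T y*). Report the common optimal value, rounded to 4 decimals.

The standard primal-dual pair for 'max c^T x s.t. A x <= b, x >= 0' is:
  Dual:  min b^T y  s.t.  A^T y >= c,  y >= 0.

So the dual LP is:
  minimize  9y1 + 5y2 + 16y3
  subject to:
    y1 + y3 >= 2
    y2 + 4y3 >= 1
    y1, y2, y3 >= 0

Solving the primal: x* = (9, 1.75).
  primal value c^T x* = 19.75.
Solving the dual: y* = (1.75, 0, 0.25).
  dual value b^T y* = 19.75.
Strong duality: c^T x* = b^T y*. Confirmed.

19.75


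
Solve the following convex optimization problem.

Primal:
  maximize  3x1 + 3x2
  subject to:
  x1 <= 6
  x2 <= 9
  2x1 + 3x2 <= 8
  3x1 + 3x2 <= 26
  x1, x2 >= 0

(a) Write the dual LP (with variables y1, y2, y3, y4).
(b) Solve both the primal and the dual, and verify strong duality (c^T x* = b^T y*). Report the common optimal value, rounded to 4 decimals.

The standard primal-dual pair for 'max c^T x s.t. A x <= b, x >= 0' is:
  Dual:  min b^T y  s.t.  A^T y >= c,  y >= 0.

So the dual LP is:
  minimize  6y1 + 9y2 + 8y3 + 26y4
  subject to:
    y1 + 2y3 + 3y4 >= 3
    y2 + 3y3 + 3y4 >= 3
    y1, y2, y3, y4 >= 0

Solving the primal: x* = (4, 0).
  primal value c^T x* = 12.
Solving the dual: y* = (0, 0, 1.5, 0).
  dual value b^T y* = 12.
Strong duality: c^T x* = b^T y*. Confirmed.

12


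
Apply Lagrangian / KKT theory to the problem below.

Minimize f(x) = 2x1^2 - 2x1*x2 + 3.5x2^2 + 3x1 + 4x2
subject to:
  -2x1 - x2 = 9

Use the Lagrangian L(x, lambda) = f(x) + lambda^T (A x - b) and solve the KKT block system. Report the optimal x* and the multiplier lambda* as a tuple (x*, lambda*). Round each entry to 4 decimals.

Form the Lagrangian:
  L(x, lambda) = (1/2) x^T Q x + c^T x + lambda^T (A x - b)
Stationarity (grad_x L = 0): Q x + c + A^T lambda = 0.
Primal feasibility: A x = b.

This gives the KKT block system:
  [ Q   A^T ] [ x     ]   [-c ]
  [ A    0  ] [ lambda ] = [ b ]

Solving the linear system:
  x*      = (-3.475, -2.05)
  lambda* = (-3.4)
  f(x*)   = 5.9875

x* = (-3.475, -2.05), lambda* = (-3.4)


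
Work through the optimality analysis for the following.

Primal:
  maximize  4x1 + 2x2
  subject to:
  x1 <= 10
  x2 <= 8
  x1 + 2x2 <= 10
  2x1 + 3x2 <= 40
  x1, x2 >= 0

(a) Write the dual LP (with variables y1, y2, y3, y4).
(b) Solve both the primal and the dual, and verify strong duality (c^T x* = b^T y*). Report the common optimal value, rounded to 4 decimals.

The standard primal-dual pair for 'max c^T x s.t. A x <= b, x >= 0' is:
  Dual:  min b^T y  s.t.  A^T y >= c,  y >= 0.

So the dual LP is:
  minimize  10y1 + 8y2 + 10y3 + 40y4
  subject to:
    y1 + y3 + 2y4 >= 4
    y2 + 2y3 + 3y4 >= 2
    y1, y2, y3, y4 >= 0

Solving the primal: x* = (10, 0).
  primal value c^T x* = 40.
Solving the dual: y* = (3, 0, 1, 0).
  dual value b^T y* = 40.
Strong duality: c^T x* = b^T y*. Confirmed.

40


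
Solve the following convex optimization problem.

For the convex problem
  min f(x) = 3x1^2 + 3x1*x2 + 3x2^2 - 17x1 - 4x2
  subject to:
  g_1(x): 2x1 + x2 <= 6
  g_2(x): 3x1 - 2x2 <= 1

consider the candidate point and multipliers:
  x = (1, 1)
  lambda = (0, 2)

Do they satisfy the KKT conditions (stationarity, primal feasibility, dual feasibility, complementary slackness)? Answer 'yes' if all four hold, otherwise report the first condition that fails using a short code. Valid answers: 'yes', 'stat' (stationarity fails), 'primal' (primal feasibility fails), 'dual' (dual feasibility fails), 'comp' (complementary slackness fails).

Gradient of f: grad f(x) = Q x + c = (-8, 5)
Constraint values g_i(x) = a_i^T x - b_i:
  g_1((1, 1)) = -3
  g_2((1, 1)) = 0
Stationarity residual: grad f(x) + sum_i lambda_i a_i = (-2, 1)
  -> stationarity FAILS
Primal feasibility (all g_i <= 0): OK
Dual feasibility (all lambda_i >= 0): OK
Complementary slackness (lambda_i * g_i(x) = 0 for all i): OK

Verdict: the first failing condition is stationarity -> stat.

stat


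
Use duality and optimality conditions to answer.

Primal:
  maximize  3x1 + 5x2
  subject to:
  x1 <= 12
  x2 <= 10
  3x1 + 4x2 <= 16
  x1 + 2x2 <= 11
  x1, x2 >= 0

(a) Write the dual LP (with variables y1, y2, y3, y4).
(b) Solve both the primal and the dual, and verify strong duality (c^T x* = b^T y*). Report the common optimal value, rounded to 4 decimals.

The standard primal-dual pair for 'max c^T x s.t. A x <= b, x >= 0' is:
  Dual:  min b^T y  s.t.  A^T y >= c,  y >= 0.

So the dual LP is:
  minimize  12y1 + 10y2 + 16y3 + 11y4
  subject to:
    y1 + 3y3 + y4 >= 3
    y2 + 4y3 + 2y4 >= 5
    y1, y2, y3, y4 >= 0

Solving the primal: x* = (0, 4).
  primal value c^T x* = 20.
Solving the dual: y* = (0, 0, 1.25, 0).
  dual value b^T y* = 20.
Strong duality: c^T x* = b^T y*. Confirmed.

20


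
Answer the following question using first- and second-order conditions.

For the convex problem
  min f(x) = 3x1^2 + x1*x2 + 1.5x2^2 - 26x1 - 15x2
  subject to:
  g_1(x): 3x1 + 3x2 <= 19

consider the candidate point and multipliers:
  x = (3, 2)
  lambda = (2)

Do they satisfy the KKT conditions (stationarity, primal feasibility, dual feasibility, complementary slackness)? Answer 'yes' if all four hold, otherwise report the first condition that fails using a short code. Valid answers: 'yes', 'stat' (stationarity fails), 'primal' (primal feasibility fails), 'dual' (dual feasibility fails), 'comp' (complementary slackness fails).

Gradient of f: grad f(x) = Q x + c = (-6, -6)
Constraint values g_i(x) = a_i^T x - b_i:
  g_1((3, 2)) = -4
Stationarity residual: grad f(x) + sum_i lambda_i a_i = (0, 0)
  -> stationarity OK
Primal feasibility (all g_i <= 0): OK
Dual feasibility (all lambda_i >= 0): OK
Complementary slackness (lambda_i * g_i(x) = 0 for all i): FAILS

Verdict: the first failing condition is complementary_slackness -> comp.

comp


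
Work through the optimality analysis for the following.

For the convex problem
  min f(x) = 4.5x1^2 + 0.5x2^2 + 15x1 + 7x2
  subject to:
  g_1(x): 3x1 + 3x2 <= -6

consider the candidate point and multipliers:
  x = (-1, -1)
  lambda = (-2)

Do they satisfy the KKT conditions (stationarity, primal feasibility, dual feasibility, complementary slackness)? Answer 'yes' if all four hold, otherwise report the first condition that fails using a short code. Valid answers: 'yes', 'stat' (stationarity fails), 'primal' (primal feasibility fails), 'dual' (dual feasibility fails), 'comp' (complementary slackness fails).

Gradient of f: grad f(x) = Q x + c = (6, 6)
Constraint values g_i(x) = a_i^T x - b_i:
  g_1((-1, -1)) = 0
Stationarity residual: grad f(x) + sum_i lambda_i a_i = (0, 0)
  -> stationarity OK
Primal feasibility (all g_i <= 0): OK
Dual feasibility (all lambda_i >= 0): FAILS
Complementary slackness (lambda_i * g_i(x) = 0 for all i): OK

Verdict: the first failing condition is dual_feasibility -> dual.

dual


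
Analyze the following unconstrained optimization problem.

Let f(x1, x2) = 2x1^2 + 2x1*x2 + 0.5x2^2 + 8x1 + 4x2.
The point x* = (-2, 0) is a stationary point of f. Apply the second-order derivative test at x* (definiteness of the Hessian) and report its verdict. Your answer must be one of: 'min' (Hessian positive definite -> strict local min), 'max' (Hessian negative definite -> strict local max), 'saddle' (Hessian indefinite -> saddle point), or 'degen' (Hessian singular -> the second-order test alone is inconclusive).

Compute the Hessian H = grad^2 f:
  H = [[4, 2], [2, 1]]
Verify stationarity: grad f(x*) = H x* + g = (0, 0).
Eigenvalues of H: 0, 5.
H has a zero eigenvalue (singular; positive semidefinite but not definite), so H is neither positive definite, negative definite, nor indefinite. The second-order test alone is inconclusive -> degen.
(Indeed, f is constant along the null direction of H through x*, so x* is not a strict local extremum.)

degen


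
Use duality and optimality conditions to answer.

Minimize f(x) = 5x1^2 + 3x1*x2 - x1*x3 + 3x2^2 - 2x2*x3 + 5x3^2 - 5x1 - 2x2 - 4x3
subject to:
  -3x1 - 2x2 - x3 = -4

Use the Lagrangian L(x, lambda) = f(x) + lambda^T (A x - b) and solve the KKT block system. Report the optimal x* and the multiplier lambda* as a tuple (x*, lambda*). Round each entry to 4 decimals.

Form the Lagrangian:
  L(x, lambda) = (1/2) x^T Q x + c^T x + lambda^T (A x - b)
Stationarity (grad_x L = 0): Q x + c + A^T lambda = 0.
Primal feasibility: A x = b.

This gives the KKT block system:
  [ Q   A^T ] [ x     ]   [-c ]
  [ A    0  ] [ lambda ] = [ b ]

Solving the linear system:
  x*      = (0.7262, 0.5637, 0.694)
  lambda* = (1.0864)
  f(x*)   = -1.5944

x* = (0.7262, 0.5637, 0.694), lambda* = (1.0864)


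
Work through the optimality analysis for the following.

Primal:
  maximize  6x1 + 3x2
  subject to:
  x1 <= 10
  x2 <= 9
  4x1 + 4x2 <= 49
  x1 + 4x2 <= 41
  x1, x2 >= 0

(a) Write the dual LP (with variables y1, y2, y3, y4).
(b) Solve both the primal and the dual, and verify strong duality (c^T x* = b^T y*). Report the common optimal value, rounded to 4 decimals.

The standard primal-dual pair for 'max c^T x s.t. A x <= b, x >= 0' is:
  Dual:  min b^T y  s.t.  A^T y >= c,  y >= 0.

So the dual LP is:
  minimize  10y1 + 9y2 + 49y3 + 41y4
  subject to:
    y1 + 4y3 + y4 >= 6
    y2 + 4y3 + 4y4 >= 3
    y1, y2, y3, y4 >= 0

Solving the primal: x* = (10, 2.25).
  primal value c^T x* = 66.75.
Solving the dual: y* = (3, 0, 0.75, 0).
  dual value b^T y* = 66.75.
Strong duality: c^T x* = b^T y*. Confirmed.

66.75


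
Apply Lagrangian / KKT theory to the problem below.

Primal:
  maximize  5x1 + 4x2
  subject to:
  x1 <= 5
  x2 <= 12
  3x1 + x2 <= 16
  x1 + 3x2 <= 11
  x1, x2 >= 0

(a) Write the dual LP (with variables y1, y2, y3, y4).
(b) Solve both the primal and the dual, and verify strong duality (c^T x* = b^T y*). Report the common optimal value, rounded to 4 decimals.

The standard primal-dual pair for 'max c^T x s.t. A x <= b, x >= 0' is:
  Dual:  min b^T y  s.t.  A^T y >= c,  y >= 0.

So the dual LP is:
  minimize  5y1 + 12y2 + 16y3 + 11y4
  subject to:
    y1 + 3y3 + y4 >= 5
    y2 + y3 + 3y4 >= 4
    y1, y2, y3, y4 >= 0

Solving the primal: x* = (4.625, 2.125).
  primal value c^T x* = 31.625.
Solving the dual: y* = (0, 0, 1.375, 0.875).
  dual value b^T y* = 31.625.
Strong duality: c^T x* = b^T y*. Confirmed.

31.625


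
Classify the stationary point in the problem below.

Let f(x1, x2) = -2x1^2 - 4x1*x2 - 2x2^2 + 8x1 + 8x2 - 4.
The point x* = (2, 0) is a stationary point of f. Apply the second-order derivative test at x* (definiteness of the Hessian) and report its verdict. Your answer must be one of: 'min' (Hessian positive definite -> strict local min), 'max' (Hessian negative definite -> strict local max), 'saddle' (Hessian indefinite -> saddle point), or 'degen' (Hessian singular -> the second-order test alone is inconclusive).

Compute the Hessian H = grad^2 f:
  H = [[-4, -4], [-4, -4]]
Verify stationarity: grad f(x*) = H x* + g = (0, 0).
Eigenvalues of H: -8, 0.
H has a zero eigenvalue (singular; negative semidefinite but not definite), so H is neither positive definite, negative definite, nor indefinite. The second-order test alone is inconclusive -> degen.
(Indeed, f is constant along the null direction of H through x*, so x* is not a strict local extremum.)

degen


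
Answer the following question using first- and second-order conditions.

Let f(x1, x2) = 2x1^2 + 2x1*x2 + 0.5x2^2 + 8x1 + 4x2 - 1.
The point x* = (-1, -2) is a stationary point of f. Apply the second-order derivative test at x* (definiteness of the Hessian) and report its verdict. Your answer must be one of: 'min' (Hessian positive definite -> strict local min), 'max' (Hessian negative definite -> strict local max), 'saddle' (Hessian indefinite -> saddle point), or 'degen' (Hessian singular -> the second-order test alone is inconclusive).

Compute the Hessian H = grad^2 f:
  H = [[4, 2], [2, 1]]
Verify stationarity: grad f(x*) = H x* + g = (0, 0).
Eigenvalues of H: 0, 5.
H has a zero eigenvalue (singular; positive semidefinite but not definite), so H is neither positive definite, negative definite, nor indefinite. The second-order test alone is inconclusive -> degen.
(Indeed, f is constant along the null direction of H through x*, so x* is not a strict local extremum.)

degen


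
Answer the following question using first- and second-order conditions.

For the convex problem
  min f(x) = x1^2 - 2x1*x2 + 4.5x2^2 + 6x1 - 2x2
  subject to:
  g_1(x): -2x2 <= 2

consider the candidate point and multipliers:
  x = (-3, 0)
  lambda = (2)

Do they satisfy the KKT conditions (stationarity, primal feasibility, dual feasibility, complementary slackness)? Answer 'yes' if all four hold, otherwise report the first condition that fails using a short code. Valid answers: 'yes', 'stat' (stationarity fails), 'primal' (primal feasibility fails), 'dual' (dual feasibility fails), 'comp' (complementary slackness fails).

Gradient of f: grad f(x) = Q x + c = (0, 4)
Constraint values g_i(x) = a_i^T x - b_i:
  g_1((-3, 0)) = -2
Stationarity residual: grad f(x) + sum_i lambda_i a_i = (0, 0)
  -> stationarity OK
Primal feasibility (all g_i <= 0): OK
Dual feasibility (all lambda_i >= 0): OK
Complementary slackness (lambda_i * g_i(x) = 0 for all i): FAILS

Verdict: the first failing condition is complementary_slackness -> comp.

comp
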